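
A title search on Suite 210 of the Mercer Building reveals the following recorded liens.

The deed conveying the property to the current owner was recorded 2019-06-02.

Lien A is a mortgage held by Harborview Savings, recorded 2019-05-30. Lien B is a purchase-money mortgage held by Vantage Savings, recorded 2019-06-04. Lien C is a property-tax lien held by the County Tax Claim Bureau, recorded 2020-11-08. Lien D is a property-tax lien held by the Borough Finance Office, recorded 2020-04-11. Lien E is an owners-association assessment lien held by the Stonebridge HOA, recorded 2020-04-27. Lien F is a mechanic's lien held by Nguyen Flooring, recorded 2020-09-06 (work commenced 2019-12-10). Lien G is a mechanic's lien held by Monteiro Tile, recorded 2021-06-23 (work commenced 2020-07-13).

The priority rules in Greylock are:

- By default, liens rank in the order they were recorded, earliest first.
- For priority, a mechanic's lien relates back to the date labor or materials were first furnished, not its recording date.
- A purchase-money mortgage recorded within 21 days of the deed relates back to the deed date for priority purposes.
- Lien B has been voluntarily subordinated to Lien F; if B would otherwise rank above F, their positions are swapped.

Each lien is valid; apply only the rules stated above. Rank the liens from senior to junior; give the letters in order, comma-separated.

A, F, B, D, E, G, C

Effective dates: B relates back to the deed date 2019-06-02; F's effective date is 2019-12-10, when work began; G relates back to 2020-07-13 (work commenced).
By effective date: A (2019-05-30), B (2019-06-02), F (2019-12-10), D (2020-04-11), E (2020-04-27), G (2020-07-13), C (2020-11-08).
The subordination applies — B was senior to F — so B and F swap.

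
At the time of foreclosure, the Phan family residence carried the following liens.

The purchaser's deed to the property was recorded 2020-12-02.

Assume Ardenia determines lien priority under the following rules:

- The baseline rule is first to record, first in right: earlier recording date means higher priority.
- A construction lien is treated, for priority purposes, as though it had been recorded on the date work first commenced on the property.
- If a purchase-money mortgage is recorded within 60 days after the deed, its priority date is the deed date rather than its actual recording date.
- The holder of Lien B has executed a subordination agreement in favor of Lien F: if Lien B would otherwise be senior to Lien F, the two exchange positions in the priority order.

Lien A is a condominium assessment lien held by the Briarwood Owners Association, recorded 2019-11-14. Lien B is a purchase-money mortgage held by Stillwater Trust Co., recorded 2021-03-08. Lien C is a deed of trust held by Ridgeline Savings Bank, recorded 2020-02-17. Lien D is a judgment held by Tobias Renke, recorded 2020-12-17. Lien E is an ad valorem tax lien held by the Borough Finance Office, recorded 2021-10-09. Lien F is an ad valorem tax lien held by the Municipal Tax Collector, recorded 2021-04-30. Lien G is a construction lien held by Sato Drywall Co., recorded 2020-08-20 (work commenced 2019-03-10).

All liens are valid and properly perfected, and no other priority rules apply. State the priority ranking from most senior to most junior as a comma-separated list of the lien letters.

G, A, C, D, F, B, E

Effective dates after the stated exceptions: B missed the 60-day window (96 days after the deed), so its recording date stands; G is treated as recorded 2019-03-10, the work-commencement date.
By effective date: G (2019-03-10), A (2019-11-14), C (2020-02-17), D (2020-12-17), B (2021-03-08), F (2021-04-30), E (2021-10-09).
The subordination applies — B was senior to F — so B and F swap.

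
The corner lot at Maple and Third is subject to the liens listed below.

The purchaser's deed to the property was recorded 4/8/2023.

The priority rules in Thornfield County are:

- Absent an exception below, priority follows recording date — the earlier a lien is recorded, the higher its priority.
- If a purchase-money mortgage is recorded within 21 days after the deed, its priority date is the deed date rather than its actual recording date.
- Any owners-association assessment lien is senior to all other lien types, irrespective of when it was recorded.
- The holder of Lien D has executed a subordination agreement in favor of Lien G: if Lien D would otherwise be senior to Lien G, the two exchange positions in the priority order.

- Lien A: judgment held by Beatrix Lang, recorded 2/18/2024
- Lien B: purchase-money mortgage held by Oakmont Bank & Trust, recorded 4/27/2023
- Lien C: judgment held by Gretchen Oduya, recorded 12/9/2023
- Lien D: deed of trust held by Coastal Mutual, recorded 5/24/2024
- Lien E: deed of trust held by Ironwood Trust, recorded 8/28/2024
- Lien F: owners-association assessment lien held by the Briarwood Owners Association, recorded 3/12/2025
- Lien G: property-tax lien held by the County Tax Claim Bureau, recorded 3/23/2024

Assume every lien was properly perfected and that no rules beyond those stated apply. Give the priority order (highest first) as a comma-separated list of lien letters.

Effective dates: B was recorded within the 21-day window, so its effective date is the deed date 4/8/2023.
F, as an owners-association assessment lien, has superpriority and ranks first.
Among the remaining liens, by effective date: B (4/8/2023), C (12/9/2023), A (2/18/2024), G (3/23/2024), D (5/24/2024), E (8/28/2024).
Since D is not senior to G, the subordination leaves the order unchanged.

F, B, C, A, G, D, E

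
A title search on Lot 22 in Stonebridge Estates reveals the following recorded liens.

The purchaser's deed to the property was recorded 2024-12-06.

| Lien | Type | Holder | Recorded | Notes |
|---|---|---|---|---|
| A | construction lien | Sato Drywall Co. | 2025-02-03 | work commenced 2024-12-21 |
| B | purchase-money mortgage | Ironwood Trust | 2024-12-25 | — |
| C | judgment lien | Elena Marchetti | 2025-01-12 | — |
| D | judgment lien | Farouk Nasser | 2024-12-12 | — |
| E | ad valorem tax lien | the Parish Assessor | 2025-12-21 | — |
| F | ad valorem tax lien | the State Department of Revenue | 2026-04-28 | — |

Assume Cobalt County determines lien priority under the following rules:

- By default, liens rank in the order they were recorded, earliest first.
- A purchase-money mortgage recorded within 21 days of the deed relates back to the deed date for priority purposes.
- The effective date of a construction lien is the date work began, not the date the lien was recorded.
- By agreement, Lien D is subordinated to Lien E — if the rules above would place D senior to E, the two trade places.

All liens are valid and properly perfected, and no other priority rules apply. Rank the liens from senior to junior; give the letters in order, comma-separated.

First, effective dates: A's effective date is 2024-12-21, when work began; B relates back to the deed date 2024-12-06.
By effective date: B (2024-12-06), D (2024-12-12), A (2024-12-21), C (2025-01-12), E (2025-12-21), F (2026-04-28).
D is senior to E before the subordination, so the two trade places.

B, E, A, C, D, F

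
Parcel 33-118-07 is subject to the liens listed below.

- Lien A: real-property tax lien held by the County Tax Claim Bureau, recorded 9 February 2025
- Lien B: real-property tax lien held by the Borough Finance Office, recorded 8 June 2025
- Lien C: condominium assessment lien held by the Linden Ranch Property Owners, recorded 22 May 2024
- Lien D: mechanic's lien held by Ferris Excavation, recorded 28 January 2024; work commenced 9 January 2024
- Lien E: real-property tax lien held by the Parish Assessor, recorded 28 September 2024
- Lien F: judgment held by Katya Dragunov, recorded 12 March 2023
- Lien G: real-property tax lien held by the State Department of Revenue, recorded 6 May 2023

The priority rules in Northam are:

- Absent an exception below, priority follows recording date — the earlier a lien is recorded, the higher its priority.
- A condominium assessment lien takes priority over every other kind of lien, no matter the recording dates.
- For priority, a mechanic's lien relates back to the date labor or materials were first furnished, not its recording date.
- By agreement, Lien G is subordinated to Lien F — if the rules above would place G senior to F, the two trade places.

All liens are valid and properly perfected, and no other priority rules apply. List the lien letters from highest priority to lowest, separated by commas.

Adjusting effective dates: D is treated as recorded 9 January 2024, the work-commencement date.
C is a condominium assessment lien, so it outranks all other liens regardless of date.
Among the remaining liens, by effective date: F (12 March 2023), G (6 May 2023), D (9 January 2024), E (28 September 2024), A (9 February 2025), B (8 June 2025).
G already ranks below F; the subordination has no effect.

C, F, G, D, E, A, B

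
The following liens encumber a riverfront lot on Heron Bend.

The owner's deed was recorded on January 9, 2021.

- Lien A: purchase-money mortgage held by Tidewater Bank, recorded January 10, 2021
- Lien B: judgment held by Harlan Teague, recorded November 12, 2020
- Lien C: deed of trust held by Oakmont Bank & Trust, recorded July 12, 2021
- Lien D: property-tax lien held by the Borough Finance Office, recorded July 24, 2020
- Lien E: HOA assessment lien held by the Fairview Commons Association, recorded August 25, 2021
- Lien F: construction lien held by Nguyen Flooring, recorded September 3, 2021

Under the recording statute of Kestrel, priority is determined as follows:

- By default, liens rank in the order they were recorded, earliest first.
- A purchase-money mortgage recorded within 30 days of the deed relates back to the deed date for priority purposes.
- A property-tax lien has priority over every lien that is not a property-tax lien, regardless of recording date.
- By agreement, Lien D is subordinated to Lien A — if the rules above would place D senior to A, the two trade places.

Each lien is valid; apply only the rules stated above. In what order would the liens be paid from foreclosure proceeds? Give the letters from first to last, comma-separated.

A, B, D, C, E, F

First, effective dates: A's effective date is the deed date, January 9, 2021.
D is a property-tax lien, so it outranks all other liens regardless of date.
Ordering the rest by effective date: B (November 12, 2020), A (January 9, 2021), C (July 12, 2021), E (August 25, 2021), F (September 3, 2021).
The subordination applies — D was senior to A — so D and A swap.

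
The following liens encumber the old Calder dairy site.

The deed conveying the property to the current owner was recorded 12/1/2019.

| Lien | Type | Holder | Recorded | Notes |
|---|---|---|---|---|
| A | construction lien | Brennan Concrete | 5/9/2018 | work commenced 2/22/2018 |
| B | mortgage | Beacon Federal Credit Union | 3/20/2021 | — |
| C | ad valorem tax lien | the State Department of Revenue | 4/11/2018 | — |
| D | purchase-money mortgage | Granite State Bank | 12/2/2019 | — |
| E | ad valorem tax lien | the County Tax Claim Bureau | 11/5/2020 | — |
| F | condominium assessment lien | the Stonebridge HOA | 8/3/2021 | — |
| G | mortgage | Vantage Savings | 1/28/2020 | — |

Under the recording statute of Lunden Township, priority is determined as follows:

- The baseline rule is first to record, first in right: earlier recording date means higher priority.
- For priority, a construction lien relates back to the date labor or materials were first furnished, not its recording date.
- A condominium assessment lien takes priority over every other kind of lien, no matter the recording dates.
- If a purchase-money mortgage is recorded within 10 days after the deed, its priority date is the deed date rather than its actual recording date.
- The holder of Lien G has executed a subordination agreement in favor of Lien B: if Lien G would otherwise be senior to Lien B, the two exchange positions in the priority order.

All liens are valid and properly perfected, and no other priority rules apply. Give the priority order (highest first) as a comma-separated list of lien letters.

F, A, C, D, B, E, G

Adjusting effective dates: A is treated as recorded 2/22/2018, the work-commencement date; D was recorded within the 10-day window, so its effective date is the deed date 12/1/2019.
As a condominium assessment lien, F is senior to every other lien.
Ordering the rest by effective date: A (2/22/2018), C (4/11/2018), D (12/1/2019), G (1/28/2020), E (11/5/2020), B (3/20/2021).
G is senior to B before the subordination, so the two trade places.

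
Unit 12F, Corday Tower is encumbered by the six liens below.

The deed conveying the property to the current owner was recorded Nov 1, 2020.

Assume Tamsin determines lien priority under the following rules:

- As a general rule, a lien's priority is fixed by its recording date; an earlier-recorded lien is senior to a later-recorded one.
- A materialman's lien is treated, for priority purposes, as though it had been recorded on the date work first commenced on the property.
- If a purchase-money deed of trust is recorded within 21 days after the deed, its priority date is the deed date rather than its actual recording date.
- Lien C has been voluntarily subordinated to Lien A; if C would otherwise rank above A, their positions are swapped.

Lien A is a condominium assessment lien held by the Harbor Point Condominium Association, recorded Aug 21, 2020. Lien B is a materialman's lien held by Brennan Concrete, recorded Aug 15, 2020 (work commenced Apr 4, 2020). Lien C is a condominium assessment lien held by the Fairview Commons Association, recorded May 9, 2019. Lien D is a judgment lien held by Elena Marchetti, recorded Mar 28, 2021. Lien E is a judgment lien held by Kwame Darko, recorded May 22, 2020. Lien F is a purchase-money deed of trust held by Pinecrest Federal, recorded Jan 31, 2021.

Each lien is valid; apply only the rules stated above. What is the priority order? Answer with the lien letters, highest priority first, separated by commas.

A, B, E, C, F, D

First, effective dates: B is treated as recorded Apr 4, 2020, the work-commencement date; F was recorded 91 days after the deed — beyond 21 days — so no relation-back applies.
By effective date: C (May 9, 2019), B (Apr 4, 2020), E (May 22, 2020), A (Aug 21, 2020), F (Jan 31, 2021), D (Mar 28, 2021).
C would otherwise be senior to A, so under the subordination agreement C and A exchange positions.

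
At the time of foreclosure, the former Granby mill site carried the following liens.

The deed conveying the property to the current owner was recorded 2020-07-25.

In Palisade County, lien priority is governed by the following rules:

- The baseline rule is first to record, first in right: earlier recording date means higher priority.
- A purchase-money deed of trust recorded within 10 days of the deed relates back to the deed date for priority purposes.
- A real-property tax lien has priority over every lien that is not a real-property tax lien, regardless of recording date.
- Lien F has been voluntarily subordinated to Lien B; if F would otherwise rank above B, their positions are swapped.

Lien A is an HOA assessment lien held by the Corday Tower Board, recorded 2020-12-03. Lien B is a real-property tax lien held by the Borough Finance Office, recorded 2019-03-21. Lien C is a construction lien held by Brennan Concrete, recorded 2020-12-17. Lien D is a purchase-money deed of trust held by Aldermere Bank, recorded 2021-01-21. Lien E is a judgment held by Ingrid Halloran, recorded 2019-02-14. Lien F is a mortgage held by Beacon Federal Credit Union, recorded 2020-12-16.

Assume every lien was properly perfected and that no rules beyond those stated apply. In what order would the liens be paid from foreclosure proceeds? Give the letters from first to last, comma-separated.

B, E, A, F, C, D

Adjusting effective dates: D missed the 10-day window (180 days after the deed), so its recording date stands.
B is a real-property tax lien and takes priority over every other lien.
Among the remaining liens, by effective date: E (2019-02-14), A (2020-12-03), F (2020-12-16), C (2020-12-17), D (2021-01-21).
F already ranks below B; the subordination has no effect.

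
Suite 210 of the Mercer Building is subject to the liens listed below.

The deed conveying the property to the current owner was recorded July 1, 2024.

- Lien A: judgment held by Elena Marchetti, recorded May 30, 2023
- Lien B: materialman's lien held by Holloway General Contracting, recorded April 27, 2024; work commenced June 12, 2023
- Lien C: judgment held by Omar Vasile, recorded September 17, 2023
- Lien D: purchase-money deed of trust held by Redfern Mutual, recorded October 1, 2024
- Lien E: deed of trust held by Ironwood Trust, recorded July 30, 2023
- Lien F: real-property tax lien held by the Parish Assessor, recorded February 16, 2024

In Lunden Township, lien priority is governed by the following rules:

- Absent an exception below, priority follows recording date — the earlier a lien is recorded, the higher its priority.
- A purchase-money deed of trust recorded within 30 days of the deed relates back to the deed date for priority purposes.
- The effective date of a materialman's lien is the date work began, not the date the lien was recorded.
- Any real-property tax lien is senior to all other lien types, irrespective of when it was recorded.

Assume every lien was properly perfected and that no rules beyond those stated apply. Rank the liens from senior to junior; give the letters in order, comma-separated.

F, A, B, E, C, D

Effective dates: B is treated as recorded June 12, 2023, the work-commencement date; D missed the 30-day window (92 days after the deed), so its recording date stands.
F, as a real-property tax lien, has superpriority and ranks first.
The other liens, earliest effective date first: A (May 30, 2023), B (June 12, 2023), E (July 30, 2023), C (September 17, 2023), D (October 1, 2024).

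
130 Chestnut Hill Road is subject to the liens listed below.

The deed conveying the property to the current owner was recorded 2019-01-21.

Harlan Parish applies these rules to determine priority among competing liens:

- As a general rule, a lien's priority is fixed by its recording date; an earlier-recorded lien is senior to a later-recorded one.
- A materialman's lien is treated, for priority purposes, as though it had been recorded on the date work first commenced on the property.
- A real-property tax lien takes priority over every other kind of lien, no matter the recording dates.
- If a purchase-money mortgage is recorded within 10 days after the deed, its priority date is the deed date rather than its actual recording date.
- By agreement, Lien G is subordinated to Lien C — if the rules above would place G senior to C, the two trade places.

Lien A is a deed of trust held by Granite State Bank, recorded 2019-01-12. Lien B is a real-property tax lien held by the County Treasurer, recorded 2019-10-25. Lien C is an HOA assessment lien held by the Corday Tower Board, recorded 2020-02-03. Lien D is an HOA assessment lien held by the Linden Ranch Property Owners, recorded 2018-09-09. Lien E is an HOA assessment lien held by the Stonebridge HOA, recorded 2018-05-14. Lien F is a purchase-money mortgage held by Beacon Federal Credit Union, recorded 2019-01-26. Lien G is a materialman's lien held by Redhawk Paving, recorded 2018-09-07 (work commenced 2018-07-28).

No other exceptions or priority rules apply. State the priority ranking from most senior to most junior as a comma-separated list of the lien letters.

B, E, C, D, A, F, G

First, effective dates: F relates back to the deed date 2019-01-21; G relates back to 2018-07-28 (work commenced).
B is a real-property tax lien, so it outranks all other liens regardless of date.
Among the remaining liens, by effective date: E (2018-05-14), G (2018-07-28), D (2018-09-09), A (2019-01-12), F (2019-01-21), C (2020-02-03).
The subordination applies — G was senior to C — so G and C swap.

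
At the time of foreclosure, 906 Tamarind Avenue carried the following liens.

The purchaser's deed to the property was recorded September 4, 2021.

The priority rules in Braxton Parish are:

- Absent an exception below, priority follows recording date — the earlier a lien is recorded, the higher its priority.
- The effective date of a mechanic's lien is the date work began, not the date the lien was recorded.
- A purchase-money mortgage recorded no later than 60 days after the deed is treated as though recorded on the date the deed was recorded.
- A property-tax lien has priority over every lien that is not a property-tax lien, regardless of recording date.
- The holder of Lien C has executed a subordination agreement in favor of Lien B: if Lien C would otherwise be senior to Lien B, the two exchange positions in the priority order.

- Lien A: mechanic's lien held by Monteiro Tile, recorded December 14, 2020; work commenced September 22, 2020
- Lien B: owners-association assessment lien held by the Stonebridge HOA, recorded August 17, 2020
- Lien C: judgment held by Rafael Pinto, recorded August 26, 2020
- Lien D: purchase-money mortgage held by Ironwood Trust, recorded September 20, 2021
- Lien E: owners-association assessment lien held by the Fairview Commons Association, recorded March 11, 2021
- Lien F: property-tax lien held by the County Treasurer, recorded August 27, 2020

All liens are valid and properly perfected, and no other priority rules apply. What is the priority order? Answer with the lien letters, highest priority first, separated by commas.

Effective dates: A is treated as recorded September 22, 2020, the work-commencement date; D relates back to the deed date September 4, 2021.
As a property-tax lien, F is senior to every other lien.
The other liens, earliest effective date first: B (August 17, 2020), C (August 26, 2020), A (September 22, 2020), E (March 11, 2021), D (September 4, 2021).
C is already junior to B, so the subordination agreement changes nothing.

F, B, C, A, E, D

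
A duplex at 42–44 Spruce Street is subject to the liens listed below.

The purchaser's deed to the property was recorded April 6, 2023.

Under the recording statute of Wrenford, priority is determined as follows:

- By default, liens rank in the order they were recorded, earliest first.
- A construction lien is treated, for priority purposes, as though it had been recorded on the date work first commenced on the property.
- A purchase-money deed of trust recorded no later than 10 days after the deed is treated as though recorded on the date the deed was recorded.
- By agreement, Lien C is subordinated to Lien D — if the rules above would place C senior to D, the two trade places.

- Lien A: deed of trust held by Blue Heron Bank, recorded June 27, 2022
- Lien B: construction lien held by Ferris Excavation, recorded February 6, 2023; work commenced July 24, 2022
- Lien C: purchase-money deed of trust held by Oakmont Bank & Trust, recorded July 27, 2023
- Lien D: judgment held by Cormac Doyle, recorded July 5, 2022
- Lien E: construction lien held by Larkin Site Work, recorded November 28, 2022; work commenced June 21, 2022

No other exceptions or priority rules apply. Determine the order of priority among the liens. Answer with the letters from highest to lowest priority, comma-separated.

E, A, D, B, C

Effective dates after the stated exceptions: B relates back to July 24, 2022 (work commenced); C was recorded 112 days after the deed — beyond 10 days — so no relation-back applies; E is treated as recorded June 21, 2022, the work-commencement date.
Sorted by effective date: E (June 21, 2022), A (June 27, 2022), D (July 5, 2022), B (July 24, 2022), C (July 27, 2023).
C is already junior to D, so the subordination agreement changes nothing.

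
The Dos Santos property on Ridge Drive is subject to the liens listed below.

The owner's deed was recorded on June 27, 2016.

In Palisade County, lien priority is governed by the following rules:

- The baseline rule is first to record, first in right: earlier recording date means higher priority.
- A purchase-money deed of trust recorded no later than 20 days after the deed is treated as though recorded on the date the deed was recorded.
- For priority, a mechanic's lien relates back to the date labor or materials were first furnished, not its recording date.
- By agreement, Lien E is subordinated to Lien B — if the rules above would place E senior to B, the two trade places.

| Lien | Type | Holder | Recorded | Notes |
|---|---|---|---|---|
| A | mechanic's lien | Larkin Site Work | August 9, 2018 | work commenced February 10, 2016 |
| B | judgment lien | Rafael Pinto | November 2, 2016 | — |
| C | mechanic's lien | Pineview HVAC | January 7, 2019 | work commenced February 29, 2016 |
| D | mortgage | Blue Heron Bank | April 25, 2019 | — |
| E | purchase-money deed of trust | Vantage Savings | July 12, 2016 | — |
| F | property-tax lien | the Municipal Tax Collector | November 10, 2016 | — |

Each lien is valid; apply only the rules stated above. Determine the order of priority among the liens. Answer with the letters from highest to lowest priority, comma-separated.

A, C, B, E, F, D

Effective dates after the stated exceptions: A is treated as recorded February 10, 2016, the work-commencement date; C relates back to February 29, 2016 (work commenced); E's effective date is the deed date, June 27, 2016.
By effective date: A (February 10, 2016), C (February 29, 2016), E (June 27, 2016), B (November 2, 2016), F (November 10, 2016), D (April 25, 2019).
The subordination applies — E was senior to B — so E and B swap.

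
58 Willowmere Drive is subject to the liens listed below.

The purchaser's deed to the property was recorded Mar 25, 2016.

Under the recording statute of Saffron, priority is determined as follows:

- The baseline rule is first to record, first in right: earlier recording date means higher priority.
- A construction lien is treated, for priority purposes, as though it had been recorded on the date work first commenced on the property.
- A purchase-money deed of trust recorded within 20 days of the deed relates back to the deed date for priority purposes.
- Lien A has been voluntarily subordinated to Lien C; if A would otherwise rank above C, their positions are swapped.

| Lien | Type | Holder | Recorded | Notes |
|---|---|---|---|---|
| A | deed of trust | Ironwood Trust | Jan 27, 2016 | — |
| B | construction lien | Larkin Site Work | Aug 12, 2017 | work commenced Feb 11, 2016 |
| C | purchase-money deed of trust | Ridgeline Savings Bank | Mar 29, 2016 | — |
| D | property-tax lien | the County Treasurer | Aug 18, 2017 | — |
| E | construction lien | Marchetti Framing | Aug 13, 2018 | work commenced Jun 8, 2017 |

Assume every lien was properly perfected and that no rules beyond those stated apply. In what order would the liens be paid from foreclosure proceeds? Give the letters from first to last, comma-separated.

C, B, A, E, D

Effective dates: B relates back to Feb 11, 2016 (work commenced); C's effective date is the deed date, Mar 25, 2016; E relates back to Jun 8, 2017 (work commenced).
By effective date, earliest first: A (Jan 27, 2016), B (Feb 11, 2016), C (Mar 25, 2016), E (Jun 8, 2017), D (Aug 18, 2017).
The subordination applies — A was senior to C — so A and C swap.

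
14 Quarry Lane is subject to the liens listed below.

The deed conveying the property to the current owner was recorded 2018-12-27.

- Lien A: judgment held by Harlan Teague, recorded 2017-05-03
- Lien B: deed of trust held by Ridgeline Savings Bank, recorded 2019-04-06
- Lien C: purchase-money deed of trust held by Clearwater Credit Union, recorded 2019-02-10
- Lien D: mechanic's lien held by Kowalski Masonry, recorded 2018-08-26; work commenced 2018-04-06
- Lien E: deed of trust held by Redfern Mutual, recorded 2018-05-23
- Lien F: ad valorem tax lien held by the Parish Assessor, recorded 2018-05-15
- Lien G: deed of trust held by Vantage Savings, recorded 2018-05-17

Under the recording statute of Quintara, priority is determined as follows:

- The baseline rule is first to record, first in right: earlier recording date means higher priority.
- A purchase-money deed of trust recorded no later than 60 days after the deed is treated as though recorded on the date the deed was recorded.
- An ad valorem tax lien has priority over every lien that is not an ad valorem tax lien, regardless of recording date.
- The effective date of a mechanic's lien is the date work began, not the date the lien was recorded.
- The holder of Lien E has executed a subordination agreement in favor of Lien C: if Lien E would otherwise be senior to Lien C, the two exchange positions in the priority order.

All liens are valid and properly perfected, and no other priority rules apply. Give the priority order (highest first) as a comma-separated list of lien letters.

F, A, D, G, C, E, B

Adjusting effective dates: C was recorded within the 60-day window, so its effective date is the deed date 2018-12-27; D's effective date is 2018-04-06, when work began.
F, as an ad valorem tax lien, has superpriority and ranks first.
Remaining liens by effective date: A (2017-05-03), D (2018-04-06), G (2018-05-17), E (2018-05-23), C (2018-12-27), B (2019-04-06).
The subordination applies — E was senior to C — so E and C swap.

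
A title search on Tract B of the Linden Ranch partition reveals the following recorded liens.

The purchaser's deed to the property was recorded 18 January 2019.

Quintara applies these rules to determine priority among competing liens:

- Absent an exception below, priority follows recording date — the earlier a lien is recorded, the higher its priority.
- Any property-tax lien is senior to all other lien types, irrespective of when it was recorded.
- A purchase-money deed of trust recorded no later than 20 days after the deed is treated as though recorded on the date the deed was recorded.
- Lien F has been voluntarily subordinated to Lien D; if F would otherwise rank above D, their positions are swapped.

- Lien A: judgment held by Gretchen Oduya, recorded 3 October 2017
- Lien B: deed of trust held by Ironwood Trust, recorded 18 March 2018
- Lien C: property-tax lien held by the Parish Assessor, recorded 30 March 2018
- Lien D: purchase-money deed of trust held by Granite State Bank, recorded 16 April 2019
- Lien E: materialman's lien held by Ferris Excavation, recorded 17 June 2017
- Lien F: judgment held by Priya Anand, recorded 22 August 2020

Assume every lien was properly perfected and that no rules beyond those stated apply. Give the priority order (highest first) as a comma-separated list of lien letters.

C, E, A, B, D, F

Effective dates after the stated exceptions: D missed the 20-day window (88 days after the deed), so its recording date stands.
C is a property-tax lien, so it outranks all other liens regardless of date.
The other liens, earliest effective date first: E (17 June 2017), A (3 October 2017), B (18 March 2018), D (16 April 2019), F (22 August 2020).
F already ranks below D; the subordination has no effect.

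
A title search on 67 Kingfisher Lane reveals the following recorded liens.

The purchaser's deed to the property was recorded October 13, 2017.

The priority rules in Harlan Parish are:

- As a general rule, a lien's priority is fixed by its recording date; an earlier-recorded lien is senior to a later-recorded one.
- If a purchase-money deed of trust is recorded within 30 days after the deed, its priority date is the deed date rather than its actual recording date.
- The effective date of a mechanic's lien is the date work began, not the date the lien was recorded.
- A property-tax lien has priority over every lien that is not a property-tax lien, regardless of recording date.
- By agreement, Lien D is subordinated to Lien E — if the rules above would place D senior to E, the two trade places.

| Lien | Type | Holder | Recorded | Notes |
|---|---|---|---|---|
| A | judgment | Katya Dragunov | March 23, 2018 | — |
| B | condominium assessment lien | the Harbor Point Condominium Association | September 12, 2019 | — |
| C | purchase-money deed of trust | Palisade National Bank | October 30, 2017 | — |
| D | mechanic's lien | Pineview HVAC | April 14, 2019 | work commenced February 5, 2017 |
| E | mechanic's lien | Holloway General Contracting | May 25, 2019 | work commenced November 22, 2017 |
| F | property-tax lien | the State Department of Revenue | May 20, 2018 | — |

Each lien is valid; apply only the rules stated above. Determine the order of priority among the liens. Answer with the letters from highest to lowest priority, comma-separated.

F, E, C, D, A, B

Adjusting effective dates: C relates back to the deed date October 13, 2017; D is treated as recorded February 5, 2017, the work-commencement date; E's effective date is November 22, 2017, when work began.
F is a property-tax lien and takes priority over every other lien.
Remaining liens by effective date: D (February 5, 2017), C (October 13, 2017), E (November 22, 2017), A (March 23, 2018), B (September 12, 2019).
Because D would otherwise rank above E, the subordination swaps them.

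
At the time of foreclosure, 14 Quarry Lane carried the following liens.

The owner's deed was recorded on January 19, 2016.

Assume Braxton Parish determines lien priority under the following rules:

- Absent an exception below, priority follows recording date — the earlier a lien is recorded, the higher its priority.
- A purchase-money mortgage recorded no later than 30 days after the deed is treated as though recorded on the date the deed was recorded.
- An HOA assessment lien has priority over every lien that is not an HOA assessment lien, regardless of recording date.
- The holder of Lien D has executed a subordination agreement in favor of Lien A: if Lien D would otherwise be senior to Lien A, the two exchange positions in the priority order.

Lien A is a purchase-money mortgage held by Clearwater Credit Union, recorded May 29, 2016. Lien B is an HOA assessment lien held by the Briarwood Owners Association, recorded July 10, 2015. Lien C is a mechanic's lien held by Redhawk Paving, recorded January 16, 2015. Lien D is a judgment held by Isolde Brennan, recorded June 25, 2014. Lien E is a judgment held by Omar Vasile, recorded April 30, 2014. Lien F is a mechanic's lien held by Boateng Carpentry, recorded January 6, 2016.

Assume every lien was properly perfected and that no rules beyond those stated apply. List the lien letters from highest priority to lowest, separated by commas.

B, E, A, C, F, D

Effective dates after the stated exceptions: A was recorded 131 days after the deed — beyond 30 days — so no relation-back applies.
B is an HOA assessment lien and takes priority over every other lien.
Ordering the rest by effective date: E (April 30, 2014), D (June 25, 2014), C (January 16, 2015), F (January 6, 2016), A (May 29, 2016).
The subordination applies — D was senior to A — so D and A swap.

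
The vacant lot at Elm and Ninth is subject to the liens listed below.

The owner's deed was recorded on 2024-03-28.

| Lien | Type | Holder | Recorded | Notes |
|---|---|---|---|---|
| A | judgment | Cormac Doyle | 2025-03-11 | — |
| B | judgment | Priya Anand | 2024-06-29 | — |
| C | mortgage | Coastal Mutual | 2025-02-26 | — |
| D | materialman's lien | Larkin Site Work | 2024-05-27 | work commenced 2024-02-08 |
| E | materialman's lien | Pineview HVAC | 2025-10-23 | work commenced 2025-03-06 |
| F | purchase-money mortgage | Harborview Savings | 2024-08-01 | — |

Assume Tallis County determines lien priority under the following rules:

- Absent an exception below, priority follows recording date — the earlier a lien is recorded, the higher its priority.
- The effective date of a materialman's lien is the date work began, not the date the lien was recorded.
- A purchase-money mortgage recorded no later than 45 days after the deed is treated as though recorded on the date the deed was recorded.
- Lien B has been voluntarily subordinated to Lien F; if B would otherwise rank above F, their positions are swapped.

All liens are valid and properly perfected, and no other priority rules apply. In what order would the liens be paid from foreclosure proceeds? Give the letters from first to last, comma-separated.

D, F, B, C, E, A

First, effective dates: D's effective date is 2024-02-08, when work began; E's effective date is 2025-03-06, when work began; F was recorded 126 days after the deed, outside the 45-day window, so it keeps its recording date.
Sorted by effective date: D (2024-02-08), B (2024-06-29), F (2024-08-01), C (2025-02-26), E (2025-03-06), A (2025-03-11).
B is senior to F before the subordination, so the two trade places.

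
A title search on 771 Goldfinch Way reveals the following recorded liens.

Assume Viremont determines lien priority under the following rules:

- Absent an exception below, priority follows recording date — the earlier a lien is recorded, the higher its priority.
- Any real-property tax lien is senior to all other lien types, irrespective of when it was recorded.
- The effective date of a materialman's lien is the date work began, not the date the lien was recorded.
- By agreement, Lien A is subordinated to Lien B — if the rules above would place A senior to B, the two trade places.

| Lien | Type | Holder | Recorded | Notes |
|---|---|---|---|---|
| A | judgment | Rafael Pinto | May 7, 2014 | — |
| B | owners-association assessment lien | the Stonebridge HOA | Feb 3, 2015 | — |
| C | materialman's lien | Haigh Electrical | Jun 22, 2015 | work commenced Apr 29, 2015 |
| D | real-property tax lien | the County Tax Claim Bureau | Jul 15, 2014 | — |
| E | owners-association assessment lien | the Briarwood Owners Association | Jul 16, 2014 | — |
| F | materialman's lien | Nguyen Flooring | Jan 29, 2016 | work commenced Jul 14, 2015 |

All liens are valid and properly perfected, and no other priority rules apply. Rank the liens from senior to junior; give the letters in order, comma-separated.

D, B, E, A, C, F

Adjusting effective dates: C's effective date is Apr 29, 2015, when work began; F relates back to Jul 14, 2015 (work commenced).
D, as a real-property tax lien, has superpriority and ranks first.
The other liens, earliest effective date first: A (May 7, 2014), E (Jul 16, 2014), B (Feb 3, 2015), C (Apr 29, 2015), F (Jul 14, 2015).
Because A would otherwise rank above B, the subordination swaps them.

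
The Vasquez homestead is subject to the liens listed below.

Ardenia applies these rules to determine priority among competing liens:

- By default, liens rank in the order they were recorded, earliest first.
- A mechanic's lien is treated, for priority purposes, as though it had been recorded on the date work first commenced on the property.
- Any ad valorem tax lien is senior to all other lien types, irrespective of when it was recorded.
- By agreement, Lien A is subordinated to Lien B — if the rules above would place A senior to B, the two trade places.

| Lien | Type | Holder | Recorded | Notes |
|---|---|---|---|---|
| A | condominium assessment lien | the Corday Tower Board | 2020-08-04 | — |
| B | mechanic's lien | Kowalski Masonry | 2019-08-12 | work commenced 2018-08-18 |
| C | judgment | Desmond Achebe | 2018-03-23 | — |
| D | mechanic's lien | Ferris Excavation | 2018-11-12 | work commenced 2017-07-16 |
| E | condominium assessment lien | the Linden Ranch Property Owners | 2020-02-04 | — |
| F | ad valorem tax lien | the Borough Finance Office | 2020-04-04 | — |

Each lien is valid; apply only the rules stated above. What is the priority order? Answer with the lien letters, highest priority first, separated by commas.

F, D, C, B, E, A

Adjusting effective dates: B is treated as recorded 2018-08-18, the work-commencement date; D relates back to 2017-07-16 (work commenced).
F is an ad valorem tax lien, so it outranks all other liens regardless of date.
Among the remaining liens, by effective date: D (2017-07-16), C (2018-03-23), B (2018-08-18), E (2020-02-04), A (2020-08-04).
A already ranks below B; the subordination has no effect.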